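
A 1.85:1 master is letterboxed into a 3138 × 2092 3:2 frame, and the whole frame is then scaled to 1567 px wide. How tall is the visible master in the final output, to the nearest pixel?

847 px

Fitted into 3138×2092, the master spans the width; its height is 3138 / 1.850 ≈ 1696.22 px.
The frame scales by 1567/3138 = 0.4994; 1696.22 × 0.4994 ≈ 847.03 px.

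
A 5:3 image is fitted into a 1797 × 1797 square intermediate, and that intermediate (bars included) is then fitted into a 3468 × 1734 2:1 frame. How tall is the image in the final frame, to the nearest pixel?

1040 px

5:3 in 1797×1797: fills the width, so the image is 1797.00 × 1078.20.
square in 3468×1734: fills the height, so the intermediate becomes 1734.00 × 1734.00 — a scale of ×0.9649.
So the image's height is 1078.20 × 0.9649 ≈ 1040.40.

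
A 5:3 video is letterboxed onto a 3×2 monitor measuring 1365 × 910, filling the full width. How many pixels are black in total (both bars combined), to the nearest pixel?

124215 pixels

That makes the image 819.0000 px tall (1365 × 3/5).
Black = 910 − 819.0000 = 91.0000 px.
That's 91.0000 × 1365 ≈ 124215 black pixels.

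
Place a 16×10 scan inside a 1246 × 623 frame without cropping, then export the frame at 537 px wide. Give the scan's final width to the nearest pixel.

430 px

Fitted into 1246×623, the scan spans the height; its width is 623 × 16/10 ≈ 996.80 px.
The frame scales by 537/1246 = 0.4310; 996.80 × 0.4310 ≈ 429.60 px.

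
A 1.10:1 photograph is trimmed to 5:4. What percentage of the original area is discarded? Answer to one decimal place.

12.0%

5:4 is wider than 1.10:1, so the crop keeps the full width and trims the height.
(1.100)/(1.250) ≈ 0.880 of the area survives, leaving 12.00% discarded.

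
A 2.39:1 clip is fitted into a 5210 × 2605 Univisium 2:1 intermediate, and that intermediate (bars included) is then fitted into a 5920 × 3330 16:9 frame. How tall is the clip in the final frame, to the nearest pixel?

Inside the 5210×2605 canvas the clip is width-limited at 5210.00 × 2179.92.
The Univisium 2:1 canvas is width-limited in 5920×3330, giving 5920.00 × 2960.00; scale factor 1.1363.
The clip scales with it: height 2179.92 × 1.1363 ≈ 2476.99.

2477 px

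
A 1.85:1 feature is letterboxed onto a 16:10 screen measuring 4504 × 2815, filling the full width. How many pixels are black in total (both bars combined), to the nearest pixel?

1713346 pixels

Content height = 4504 / 1.850 ≈ 2434.5946 px.
Leftover height: 2815 − 2434.5946 = 380.4054 px.
That's 380.4054 × 4504 ≈ 1713346 black pixels.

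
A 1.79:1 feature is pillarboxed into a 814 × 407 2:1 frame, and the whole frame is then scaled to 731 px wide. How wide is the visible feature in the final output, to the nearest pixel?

In the 814×407 frame the feature fills the height: width = 407 × 1.790 ≈ 728.53 px.
Resizing to 731 px wide multiplies everything by 0.8980: 728.53 → 654.25 px.

654 px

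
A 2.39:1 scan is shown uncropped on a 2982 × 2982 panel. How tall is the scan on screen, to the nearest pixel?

1248 px

2.39:1 is wider than square, so it spans the full width.
The scan is 2982 / 2.390 ≈ 1247.70 px tall.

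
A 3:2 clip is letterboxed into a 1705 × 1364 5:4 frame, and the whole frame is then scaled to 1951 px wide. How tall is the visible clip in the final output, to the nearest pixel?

Fitted into 1705×1364, the clip spans the width; its height is 1705 × 2/3 ≈ 1136.67 px.
Scaling 1705 → 1951 is ×1.1443, so the height becomes 1136.67 × 1.1443 ≈ 1300.67 px.

1301 px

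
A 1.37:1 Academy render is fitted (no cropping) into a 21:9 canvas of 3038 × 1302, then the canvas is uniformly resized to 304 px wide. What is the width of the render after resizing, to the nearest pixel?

In the 3038×1302 frame the render fills the height: width = 1302 × 1.370 ≈ 1783.74 px.
The frame scales by 304/3038 = 0.1001; 1783.74 × 0.1001 ≈ 178.49 px.

178 px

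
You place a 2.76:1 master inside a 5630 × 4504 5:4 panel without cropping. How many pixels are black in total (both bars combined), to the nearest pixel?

2.76:1 is wider than 5:4, so it spans the full width.
The master is 5630 / 2.760 ≈ 2039.8551 px tall.
4504 − 2039.8551 = 2464.1449 px of bars.
That's 2464.1449 × 5630 ≈ 13873136 black pixels.

13873136 pixels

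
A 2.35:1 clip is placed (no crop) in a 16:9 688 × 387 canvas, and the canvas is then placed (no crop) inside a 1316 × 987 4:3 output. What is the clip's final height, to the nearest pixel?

First fit — 2.35:1 into 688×387 spans the width: 688.00 × 292.77.
The 16:9 canvas is width-limited in 1316×987, giving 1316.00 × 740.25; scale factor 1.9128.
The clip scales with it: height 292.77 × 1.9128 ≈ 560.00.

560 px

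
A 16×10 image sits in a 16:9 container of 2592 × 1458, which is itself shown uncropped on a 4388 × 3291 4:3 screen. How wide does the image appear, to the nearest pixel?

First fit — 16×10 into 2592×1458 spans the height: 2332.80 × 1458.00.
The 16:9 canvas is width-limited in 4388×3291, giving 4388.00 × 2468.25; scale factor 1.6929.
Applying the same ×1.6929: 2332.80 → 3949.20.

3949 px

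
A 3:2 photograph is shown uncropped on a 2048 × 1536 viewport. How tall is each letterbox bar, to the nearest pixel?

3:2 is wider than 4:3, so it spans the full width.
Content height = 2048 × 2/3 ≈ 1365.33 px.
Leftover height: 1536 − 1365.33 = 170.67 px → 85.33 each side.

85 px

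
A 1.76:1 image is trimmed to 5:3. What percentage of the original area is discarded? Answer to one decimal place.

5:3 is narrower than 1.76:1, so the crop keeps the full height and trims the width.
Area ratio = (1.667)/(1.760) = 94.70%; the remaining 5.30% is cropped out.

5.3%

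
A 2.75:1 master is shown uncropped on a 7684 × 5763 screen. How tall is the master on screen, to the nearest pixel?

2794 px

2.75:1 is wider than 4:3, so it spans the full width.
The master is 7684 / 2.750 ≈ 2794.18 px tall.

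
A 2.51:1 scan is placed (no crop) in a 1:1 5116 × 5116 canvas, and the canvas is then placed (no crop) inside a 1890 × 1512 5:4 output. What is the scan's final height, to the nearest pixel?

602 px

Inside the 5116×5116 canvas the scan is width-limited at 5116.00 × 2038.25.
Second fit — the 1:1 canvas into 1890×1512 spans the height: 1512.00 × 1512.00 (×0.2955 from 5116×5116).
The scan scales with it: height 2038.25 × 0.2955 ≈ 602.39.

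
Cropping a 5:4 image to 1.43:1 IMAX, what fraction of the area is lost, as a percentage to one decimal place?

1.43:1 IMAX is wider than 5:4, so the crop keeps the full width and trims the height.
Area ratio = (1.250)/(1.430) = 87.41%; the remaining 12.59% is cropped out.

12.6%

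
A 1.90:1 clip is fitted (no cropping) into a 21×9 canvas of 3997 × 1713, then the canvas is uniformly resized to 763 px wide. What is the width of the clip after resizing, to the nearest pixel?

621 px

At 3997×1713 the clip is height-limited, so width = 1713 × 1.900 ≈ 3254.70 px.
The frame scales by 763/3997 = 0.1909; 3254.70 × 0.1909 ≈ 621.30 px.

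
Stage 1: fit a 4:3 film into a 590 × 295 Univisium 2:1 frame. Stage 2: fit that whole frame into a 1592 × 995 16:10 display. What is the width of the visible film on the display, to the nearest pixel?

4:3 in 590×295: fills the height, so the film is 393.33 × 295.00.
The Univisium 2:1 canvas is width-limited in 1592×995, giving 1592.00 × 796.00; scale factor 2.6983.
The film scales with it: width 393.33 × 2.6983 ≈ 1061.33.

1061 px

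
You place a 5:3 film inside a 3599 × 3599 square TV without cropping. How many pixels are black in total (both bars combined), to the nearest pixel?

Since 1.667 > 1.000, the film is width-limited.
That makes the image 2159.4000 px tall (3599 × 3/5).
Leftover height: 3599 − 2159.4000 = 1439.6000 px.
That's 1439.6000 × 3599 ≈ 5181120 black pixels.

5181120 pixels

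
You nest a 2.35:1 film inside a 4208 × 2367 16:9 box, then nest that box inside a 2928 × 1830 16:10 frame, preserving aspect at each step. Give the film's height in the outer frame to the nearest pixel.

1246 px

First fit — 2.35:1 into 4208×2367 spans the width: 4208.00 × 1790.64.
16:9 in 2928×1830: fills the width, so the intermediate becomes 2928.00 × 1647.00 — a scale of ×0.6958.
The film scales with it: height 1790.64 × 0.6958 ≈ 1245.96.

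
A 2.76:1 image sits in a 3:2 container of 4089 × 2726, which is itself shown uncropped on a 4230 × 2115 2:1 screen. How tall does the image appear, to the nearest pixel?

First fit — 2.76:1 into 4089×2726 spans the width: 4089.00 × 1481.52.
Second fit — the 3:2 canvas into 4230×2115 spans the height: 3172.50 × 2115.00 (×0.7759 from 4089×2726).
So the image's height is 1481.52 × 0.7759 ≈ 1149.46.

1149 px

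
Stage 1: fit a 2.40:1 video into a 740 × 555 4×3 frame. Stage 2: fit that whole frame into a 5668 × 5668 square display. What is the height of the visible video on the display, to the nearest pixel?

2362 px

First fit — 2.40:1 into 740×555 spans the width: 740.00 × 308.33.
4×3 in 5668×5668: fills the width, so the intermediate becomes 5668.00 × 4251.00 — a scale of ×7.6595.
The video scales with it: height 308.33 × 7.6595 ≈ 2361.67.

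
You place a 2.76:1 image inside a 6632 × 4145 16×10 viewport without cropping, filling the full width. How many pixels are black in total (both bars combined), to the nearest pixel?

11553617 pixels

Content height = 6632 / 2.760 ≈ 2402.8986 px.
Leftover height: 4145 − 2402.8986 = 1742.1014 px.
Bar area = 1742.1014 × 6632 ≈ 11553617 px.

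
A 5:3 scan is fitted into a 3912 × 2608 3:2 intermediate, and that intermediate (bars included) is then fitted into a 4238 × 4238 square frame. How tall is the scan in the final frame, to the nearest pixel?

Inside the 3912×2608 canvas the scan is width-limited at 3912.00 × 2347.20.
3:2 in 4238×4238: fills the width, so the intermediate becomes 4238.00 × 2825.33 — a scale of ×1.0833.
So the scan's height is 2347.20 × 1.0833 ≈ 2542.80.

2543 px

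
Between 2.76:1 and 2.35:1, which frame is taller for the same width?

2.76 and 2.35; 2.76 > 2.35. The smaller width-to-height ratio is the taller frame.

2.35:1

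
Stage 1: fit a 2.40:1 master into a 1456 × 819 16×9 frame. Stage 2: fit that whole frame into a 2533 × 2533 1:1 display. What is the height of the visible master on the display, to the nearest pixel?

2.40:1 in 1456×819: fills the width, so the master is 1456.00 × 606.67.
16×9 in 2533×2533: fills the width, so the intermediate becomes 2533.00 × 1424.81 — a scale of ×1.7397.
So the master's height is 606.67 × 1.7397 ≈ 1055.42.

1055 px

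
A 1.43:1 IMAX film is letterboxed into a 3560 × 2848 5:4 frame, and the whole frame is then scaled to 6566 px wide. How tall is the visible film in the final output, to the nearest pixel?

4592 px

Fitted into 3560×2848, the film spans the width; its height is 3560 / 1.430 ≈ 2489.51 px.
Scaling 3560 → 6566 is ×1.8444, so the height becomes 2489.51 × 1.8444 ≈ 4591.61 px.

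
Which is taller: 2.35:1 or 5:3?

2.35 and 5:3 = 1.667; 2.35 > 1.667. The smaller width-to-height ratio is the taller frame.

5:3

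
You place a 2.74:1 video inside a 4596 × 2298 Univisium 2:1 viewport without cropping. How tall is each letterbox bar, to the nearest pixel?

310 px

2.74:1 is wider than Univisium 2:1, so it spans the full width.
Content height = 4596 / 2.740 ≈ 1677.37 px.
Black = 2298 − 1677.37 = 620.63 px, or 310.31 per bar.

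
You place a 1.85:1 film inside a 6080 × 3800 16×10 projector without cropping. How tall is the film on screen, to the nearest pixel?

3286 px

1.85:1 (1.850) > 16×10 (1.600), so the film fills the width.
The film is 6080 / 1.850 ≈ 3286.49 px tall.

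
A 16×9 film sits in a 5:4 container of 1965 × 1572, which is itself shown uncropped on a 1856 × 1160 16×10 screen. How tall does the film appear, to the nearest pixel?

816 px

First fit — 16×9 into 1965×1572 spans the width: 1965.00 × 1105.31.
The 5:4 canvas is height-limited in 1856×1160, giving 1450.00 × 1160.00; scale factor 0.7379.
The film scales with it: height 1105.31 × 0.7379 ≈ 815.62.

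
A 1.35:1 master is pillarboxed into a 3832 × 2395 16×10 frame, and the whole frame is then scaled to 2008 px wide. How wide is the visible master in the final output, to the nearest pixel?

In the 3832×2395 frame the master fills the height: width = 2395 × 1.350 ≈ 3233.25 px.
Scaling 3832 → 2008 is ×0.5240, so the width becomes 3233.25 × 0.5240 ≈ 1694.25 px.

1694 px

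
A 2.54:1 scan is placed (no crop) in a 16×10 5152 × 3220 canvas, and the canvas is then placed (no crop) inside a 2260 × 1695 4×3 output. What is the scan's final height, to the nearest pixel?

890 px

First fit — 2.54:1 into 5152×3220 spans the width: 5152.00 × 2028.35.
16×10 in 2260×1695: fills the width, so the intermediate becomes 2260.00 × 1412.50 — a scale of ×0.4387.
The scan scales with it: height 2028.35 × 0.4387 ≈ 889.76.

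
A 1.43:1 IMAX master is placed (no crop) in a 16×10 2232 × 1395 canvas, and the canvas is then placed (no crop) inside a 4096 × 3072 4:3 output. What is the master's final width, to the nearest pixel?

3661 px

First fit — 1.43:1 IMAX into 2232×1395 spans the height: 1994.85 × 1395.00.
16×10 in 4096×3072: fills the width, so the intermediate becomes 4096.00 × 2560.00 — a scale of ×1.8351.
So the master's width is 1994.85 × 1.8351 ≈ 3660.80.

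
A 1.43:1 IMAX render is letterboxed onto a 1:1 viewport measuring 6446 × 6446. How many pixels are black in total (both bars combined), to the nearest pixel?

1.43:1 IMAX (1.430) > 1:1 (1.000), so the render fills the width.
The render is 6446 / 1.430 ≈ 4507.6923 px tall.
Black = 6446 − 4507.6923 = 1938.3077 px.
Bar area = 1938.3077 × 6446 ≈ 12494331 px.

12494331 pixels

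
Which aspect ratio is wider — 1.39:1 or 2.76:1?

2.76:1

1.39 and 2.76; 2.76 > 1.39.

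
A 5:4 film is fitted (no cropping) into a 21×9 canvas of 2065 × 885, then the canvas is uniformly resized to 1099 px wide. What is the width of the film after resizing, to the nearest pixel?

At 2065×885 the film is height-limited, so width = 885 × 5/4 ≈ 1106.25 px.
The frame scales by 1099/2065 = 0.5322; 1106.25 × 0.5322 ≈ 588.75 px.

589 px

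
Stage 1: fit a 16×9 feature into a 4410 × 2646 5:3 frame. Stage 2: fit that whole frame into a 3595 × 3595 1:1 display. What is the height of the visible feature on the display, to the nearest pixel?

First fit — 16×9 into 4410×2646 spans the width: 4410.00 × 2480.62.
5:3 in 3595×3595: fills the width, so the intermediate becomes 3595.00 × 2157.00 — a scale of ×0.8152.
So the feature's height is 2480.62 × 0.8152 ≈ 2022.19.

2022 px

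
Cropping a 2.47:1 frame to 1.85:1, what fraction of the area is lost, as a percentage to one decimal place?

25.1%

Going from 2.47:1 to 1.85:1 means cutting width while keeping height.
(1.850)/(2.470) ≈ 0.749 of the area survives, leaving 25.10% discarded.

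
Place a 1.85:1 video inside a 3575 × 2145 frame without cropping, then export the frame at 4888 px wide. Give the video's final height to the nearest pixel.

2642 px

At 3575×2145 the video is width-limited, so height = 3575 / 1.850 ≈ 1932.43 px.
Resizing to 4888 px wide multiplies everything by 1.3673: 1932.43 → 2642.16 px.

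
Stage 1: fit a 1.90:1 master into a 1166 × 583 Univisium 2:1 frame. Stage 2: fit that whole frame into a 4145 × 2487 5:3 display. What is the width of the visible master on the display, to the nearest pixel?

First fit — 1.90:1 into 1166×583 spans the height: 1107.70 × 583.00.
Univisium 2:1 in 4145×2487: fills the width, so the intermediate becomes 4145.00 × 2072.50 — a scale of ×3.5549.
So the master's width is 1107.70 × 3.5549 ≈ 3937.75.

3938 px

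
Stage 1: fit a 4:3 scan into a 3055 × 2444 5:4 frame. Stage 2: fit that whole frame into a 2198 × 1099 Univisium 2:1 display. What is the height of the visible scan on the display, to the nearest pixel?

Inside the 3055×2444 canvas the scan is width-limited at 3055.00 × 2291.25.
The 5:4 canvas is height-limited in 2198×1099, giving 1373.75 × 1099.00; scale factor 0.4497.
The scan scales with it: height 2291.25 × 0.4497 ≈ 1030.31.

1030 px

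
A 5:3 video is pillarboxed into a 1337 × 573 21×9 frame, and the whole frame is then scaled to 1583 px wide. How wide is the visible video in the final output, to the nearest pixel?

At 1337×573 the video is height-limited, so width = 573 × 5/3 ≈ 955.00 px.
Scaling 1337 → 1583 is ×1.1840, so the width becomes 955.00 × 1.1840 ≈ 1130.71 px.

1131 px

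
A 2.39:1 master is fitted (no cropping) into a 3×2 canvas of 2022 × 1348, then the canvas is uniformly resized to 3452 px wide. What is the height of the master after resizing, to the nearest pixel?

In the 2022×1348 frame the master fills the width: height = 2022 / 2.390 ≈ 846.03 px.
Resizing to 3452 px wide multiplies everything by 1.7072: 846.03 → 1444.35 px.

1444 px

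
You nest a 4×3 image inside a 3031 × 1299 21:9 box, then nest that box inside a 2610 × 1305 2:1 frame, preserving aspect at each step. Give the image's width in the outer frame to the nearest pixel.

1491 px

First fit — 4×3 into 3031×1299 spans the height: 1732.00 × 1299.00.
21:9 in 2610×1305: fills the width, so the intermediate becomes 2610.00 × 1118.57 — a scale of ×0.8611.
The image scales with it: width 1732.00 × 0.8611 ≈ 1491.43.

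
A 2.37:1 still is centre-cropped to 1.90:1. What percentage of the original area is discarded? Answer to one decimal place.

The height stays; only width is cut (since 1.90:1 is narrower than 2.37:1).
(1.900)/(2.370) ≈ 0.802 of the area survives, leaving 19.83% discarded.

19.8%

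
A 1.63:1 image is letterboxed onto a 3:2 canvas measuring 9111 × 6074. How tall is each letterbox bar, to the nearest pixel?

242 px

1.63:1 is wider than 3:2, so it spans the full width.
The image is 9111 / 1.630 ≈ 5589.57 px tall.
Leftover height: 6074 − 5589.57 = 484.43 px → 242.21 each side.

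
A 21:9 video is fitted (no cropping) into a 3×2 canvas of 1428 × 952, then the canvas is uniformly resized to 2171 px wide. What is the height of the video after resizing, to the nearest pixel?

930 px

Fitted into 1428×952, the video spans the width; its height is 1428 × 9/21 ≈ 612.00 px.
The frame scales by 2171/1428 = 1.5203; 612.00 × 1.5203 ≈ 930.43 px.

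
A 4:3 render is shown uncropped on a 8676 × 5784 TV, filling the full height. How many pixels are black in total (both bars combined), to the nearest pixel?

That makes the image 7712.0000 px wide (5784 × 4/3).
8676 − 7712.0000 = 964.0000 px of bars.
That's 964.0000 × 5784 ≈ 5575776 black pixels.

5575776 pixels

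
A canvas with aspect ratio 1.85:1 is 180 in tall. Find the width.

333 in

Width = 180 × 1.850 = 333.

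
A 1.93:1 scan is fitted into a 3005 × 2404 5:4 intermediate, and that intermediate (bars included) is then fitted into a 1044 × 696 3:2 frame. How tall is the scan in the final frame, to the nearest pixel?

451 px

First fit — 1.93:1 into 3005×2404 spans the width: 3005.00 × 1556.99.
5:4 in 1044×696: fills the height, so the intermediate becomes 870.00 × 696.00 — a scale of ×0.2895.
The scan scales with it: height 1556.99 × 0.2895 ≈ 450.78.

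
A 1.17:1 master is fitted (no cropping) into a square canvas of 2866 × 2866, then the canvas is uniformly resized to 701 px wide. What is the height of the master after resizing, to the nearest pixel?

In the 2866×2866 frame the master fills the width: height = 2866 / 1.170 ≈ 2449.57 px.
The frame scales by 701/2866 = 0.2446; 2449.57 × 0.2446 ≈ 599.15 px.

599 px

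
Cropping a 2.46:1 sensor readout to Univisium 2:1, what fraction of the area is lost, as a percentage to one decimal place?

Univisium 2:1 is narrower than 2.46:1, so the crop keeps the full height and trims the width.
(2.000)/(2.460) ≈ 0.813 of the area survives, leaving 18.70% discarded.

18.7%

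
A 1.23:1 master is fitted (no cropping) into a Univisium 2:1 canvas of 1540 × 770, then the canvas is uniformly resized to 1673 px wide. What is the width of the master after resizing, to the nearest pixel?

At 1540×770 the master is height-limited, so width = 770 × 1.230 ≈ 947.10 px.
Scaling 1540 → 1673 is ×1.0864, so the width becomes 947.10 × 1.0864 ≈ 1028.89 px.

1029 px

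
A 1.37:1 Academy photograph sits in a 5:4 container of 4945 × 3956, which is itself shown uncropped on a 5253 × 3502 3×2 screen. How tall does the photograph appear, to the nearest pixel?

First fit — 1.37:1 Academy into 4945×3956 spans the width: 4945.00 × 3609.49.
The 5:4 canvas is height-limited in 5253×3502, giving 4377.50 × 3502.00; scale factor 0.8852.
Applying the same ×0.8852: 3609.49 → 3195.26.

3195 px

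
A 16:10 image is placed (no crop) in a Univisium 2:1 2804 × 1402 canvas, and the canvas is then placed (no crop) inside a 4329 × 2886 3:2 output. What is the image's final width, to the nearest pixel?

16:10 in 2804×1402: fills the height, so the image is 2243.20 × 1402.00.
Univisium 2:1 in 4329×2886: fills the width, so the intermediate becomes 4329.00 × 2164.50 — a scale of ×1.5439.
So the image's width is 2243.20 × 1.5439 ≈ 3463.20.

3463 px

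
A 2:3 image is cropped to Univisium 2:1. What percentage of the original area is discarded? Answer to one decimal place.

Going from 2:3 to Univisium 2:1 means cutting height while keeping width.
Fraction kept = (0.667)/(2.000) ≈ 33.33%, so 66.67% is lost.

66.7%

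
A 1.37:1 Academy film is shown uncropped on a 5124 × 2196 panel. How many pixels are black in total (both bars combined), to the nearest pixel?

4645594 pixels

1.37:1 Academy is narrower than 21:9, so it spans the full height.
Content width = 2196 × 1.370 ≈ 3008.5200 px.
Black = 5124 − 3008.5200 = 2115.4800 px.
Bar area = 2115.4800 × 2196 ≈ 4645594 px.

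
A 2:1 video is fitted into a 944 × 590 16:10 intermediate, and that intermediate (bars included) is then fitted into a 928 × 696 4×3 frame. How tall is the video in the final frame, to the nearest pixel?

464 px

Inside the 944×590 canvas the video is width-limited at 944.00 × 472.00.
16:10 in 928×696: fills the width, so the intermediate becomes 928.00 × 580.00 — a scale of ×0.9831.
Applying the same ×0.9831: 472.00 → 464.00.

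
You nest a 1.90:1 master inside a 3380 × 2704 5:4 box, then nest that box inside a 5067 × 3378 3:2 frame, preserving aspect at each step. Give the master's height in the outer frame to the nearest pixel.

1.90:1 in 3380×2704: fills the width, so the master is 3380.00 × 1778.95.
5:4 in 5067×3378: fills the height, so the intermediate becomes 4222.50 × 3378.00 — a scale of ×1.2493.
The master scales with it: height 1778.95 × 1.2493 ≈ 2222.37.

2222 px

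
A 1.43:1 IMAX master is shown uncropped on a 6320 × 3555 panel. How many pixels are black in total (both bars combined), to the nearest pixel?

Since 1.430 < 1.778, the master is height-limited.
The master is 3555 × 1.430 ≈ 5083.6500 px wide.
6320 − 5083.6500 = 1236.3500 px of bars.
That's 1236.3500 × 3555 ≈ 4395224 black pixels.

4395224 pixels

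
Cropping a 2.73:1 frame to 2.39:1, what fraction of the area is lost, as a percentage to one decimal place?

12.5%

Going from 2.73:1 to 2.39:1 means cutting width while keeping height.
Area ratio = (2.390)/(2.730) = 87.55%; the remaining 12.45% is cropped out.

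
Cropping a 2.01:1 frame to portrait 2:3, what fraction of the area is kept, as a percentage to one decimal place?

33.2%

portrait 2:3 is narrower than 2.01:1, so the crop keeps the full height and trims the width.
(0.667)/(2.010) ≈ 0.332 of the area survives.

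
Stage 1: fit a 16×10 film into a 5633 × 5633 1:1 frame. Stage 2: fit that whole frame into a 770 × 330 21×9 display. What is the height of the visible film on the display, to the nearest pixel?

16×10 in 5633×5633: fills the width, so the film is 5633.00 × 3520.62.
Second fit — the 1:1 canvas into 770×330 spans the height: 330.00 × 330.00 (×0.0586 from 5633×5633).
Applying the same ×0.0586: 3520.62 → 206.25.

206 px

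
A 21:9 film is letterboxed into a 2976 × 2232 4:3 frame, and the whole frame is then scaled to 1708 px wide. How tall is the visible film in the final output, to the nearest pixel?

732 px

Fitted into 2976×2232, the film spans the width; its height is 2976 × 9/21 ≈ 1275.43 px.
Resizing to 1708 px wide multiplies everything by 0.5739: 1275.43 → 732.00 px.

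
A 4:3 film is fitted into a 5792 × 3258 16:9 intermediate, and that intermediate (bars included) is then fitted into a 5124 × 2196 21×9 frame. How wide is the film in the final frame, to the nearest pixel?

First fit — 4:3 into 5792×3258 spans the height: 4344.00 × 3258.00.
16:9 in 5124×2196: fills the height, so the intermediate becomes 3904.00 × 2196.00 — a scale of ×0.6740.
The film scales with it: width 4344.00 × 0.6740 ≈ 2928.00.

2928 px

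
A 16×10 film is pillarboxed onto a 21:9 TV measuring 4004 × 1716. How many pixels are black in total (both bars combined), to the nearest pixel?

2159414 pixels

16×10 (1.600) < 21:9 (2.333), so the film fills the height.
The film is 1716 × 16/10 ≈ 2745.6000 px wide.
Leftover width: 4004 − 2745.6000 = 1258.4000 px.
That's 1258.4000 × 1716 ≈ 2159414 black pixels.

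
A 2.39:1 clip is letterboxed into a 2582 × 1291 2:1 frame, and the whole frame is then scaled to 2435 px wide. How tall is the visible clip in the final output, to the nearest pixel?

At 2582×1291 the clip is width-limited, so height = 2582 / 2.390 ≈ 1080.33 px.
The frame scales by 2435/2582 = 0.9431; 1080.33 × 0.9431 ≈ 1018.83 px.

1019 px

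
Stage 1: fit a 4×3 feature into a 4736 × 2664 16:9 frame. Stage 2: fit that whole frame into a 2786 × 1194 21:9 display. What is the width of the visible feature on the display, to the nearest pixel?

1592 px

4×3 in 4736×2664: fills the height, so the feature is 3552.00 × 2664.00.
The 16:9 canvas is height-limited in 2786×1194, giving 2122.67 × 1194.00; scale factor 0.4482.
So the feature's width is 3552.00 × 0.4482 ≈ 1592.00.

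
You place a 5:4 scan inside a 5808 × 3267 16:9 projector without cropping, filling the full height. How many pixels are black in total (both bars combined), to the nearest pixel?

5633125 pixels

The scan is 3267 × 5/4 ≈ 4083.7500 px wide.
5808 − 4083.7500 = 1724.2500 px of bars.
Bar area = 1724.2500 × 3267 ≈ 5633125 px.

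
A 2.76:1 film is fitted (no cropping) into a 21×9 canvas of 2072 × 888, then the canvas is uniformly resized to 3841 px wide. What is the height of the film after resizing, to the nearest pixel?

In the 2072×888 frame the film fills the width: height = 2072 / 2.760 ≈ 750.72 px.
Resizing to 3841 px wide multiplies everything by 1.8538: 750.72 → 1391.67 px.

1392 px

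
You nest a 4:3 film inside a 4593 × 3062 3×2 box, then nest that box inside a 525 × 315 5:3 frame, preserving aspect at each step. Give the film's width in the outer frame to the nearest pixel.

Inside the 4593×3062 canvas the film is height-limited at 4082.67 × 3062.00.
The 3×2 canvas is height-limited in 525×315, giving 472.50 × 315.00; scale factor 0.1029.
The film scales with it: width 4082.67 × 0.1029 ≈ 420.00.

420 px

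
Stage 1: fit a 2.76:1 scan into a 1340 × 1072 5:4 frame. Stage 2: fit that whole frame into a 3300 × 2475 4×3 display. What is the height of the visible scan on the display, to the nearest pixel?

1121 px

Inside the 1340×1072 canvas the scan is width-limited at 1340.00 × 485.51.
Second fit — the 5:4 canvas into 3300×2475 spans the height: 3093.75 × 2475.00 (×2.3088 from 1340×1072).
Applying the same ×2.3088: 485.51 → 1120.92.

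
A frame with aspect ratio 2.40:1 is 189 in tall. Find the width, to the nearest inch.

189 × 2.400 = 453.60.

454 in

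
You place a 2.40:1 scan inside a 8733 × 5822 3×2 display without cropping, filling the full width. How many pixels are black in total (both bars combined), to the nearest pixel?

The scan is 8733 / 2.400 ≈ 3638.7500 px tall.
5822 − 3638.7500 = 2183.2500 px of bars.
That's 2183.2500 × 8733 ≈ 19066322 black pixels.

19066322 pixels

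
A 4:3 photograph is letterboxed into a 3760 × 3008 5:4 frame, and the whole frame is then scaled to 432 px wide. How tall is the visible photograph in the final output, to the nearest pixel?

Fitted into 3760×3008, the photograph spans the width; its height is 3760 × 3/4 ≈ 2820.00 px.
Resizing to 432 px wide multiplies everything by 0.1149: 2820.00 → 324.00 px.

324 px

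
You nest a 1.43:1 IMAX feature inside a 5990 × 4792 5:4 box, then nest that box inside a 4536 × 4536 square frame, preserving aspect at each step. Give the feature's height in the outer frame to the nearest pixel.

3172 px

1.43:1 IMAX in 5990×4792: fills the width, so the feature is 5990.00 × 4188.81.
The 5:4 canvas is width-limited in 4536×4536, giving 4536.00 × 3628.80; scale factor 0.7573.
So the feature's height is 4188.81 × 0.7573 ≈ 3172.03.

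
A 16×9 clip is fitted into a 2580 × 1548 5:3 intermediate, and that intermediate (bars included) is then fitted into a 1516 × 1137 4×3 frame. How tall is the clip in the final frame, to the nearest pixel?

Inside the 2580×1548 canvas the clip is width-limited at 2580.00 × 1451.25.
Second fit — the 5:3 canvas into 1516×1137 spans the width: 1516.00 × 909.60 (×0.5876 from 2580×1548).
Applying the same ×0.5876: 1451.25 → 852.75.

853 px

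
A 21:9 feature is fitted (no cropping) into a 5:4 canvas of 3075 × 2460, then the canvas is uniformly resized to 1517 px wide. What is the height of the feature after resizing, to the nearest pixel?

Fitted into 3075×2460, the feature spans the width; its height is 3075 × 9/21 ≈ 1317.86 px.
Resizing to 1517 px wide multiplies everything by 0.4933: 1317.86 → 650.14 px.

650 px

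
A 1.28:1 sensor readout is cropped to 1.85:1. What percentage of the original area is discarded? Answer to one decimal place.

The width stays; only height is cut (since 1.85:1 is wider than 1.28:1).
(1.280)/(1.850) ≈ 0.692 of the area survives, leaving 30.81% discarded.

30.8%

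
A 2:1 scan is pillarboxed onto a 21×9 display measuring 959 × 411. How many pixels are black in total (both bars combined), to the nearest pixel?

56307 pixels

2:1 (2.000) < 21×9 (2.333), so the scan fills the height.
Content width = 411 × 2/1 ≈ 822.0000 px.
Leftover width: 959 − 822.0000 = 137.0000 px.
That's 137.0000 × 411 ≈ 56307 black pixels.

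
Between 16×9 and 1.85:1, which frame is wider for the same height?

16×9 = 1.778 and 1.85; 1.85 > 1.778.

1.85:1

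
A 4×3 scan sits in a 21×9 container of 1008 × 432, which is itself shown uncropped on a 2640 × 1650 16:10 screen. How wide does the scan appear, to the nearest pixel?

4×3 in 1008×432: fills the height, so the scan is 576.00 × 432.00.
The 21×9 canvas is width-limited in 2640×1650, giving 2640.00 × 1131.43; scale factor 2.6190.
So the scan's width is 576.00 × 2.6190 ≈ 1508.57.

1509 px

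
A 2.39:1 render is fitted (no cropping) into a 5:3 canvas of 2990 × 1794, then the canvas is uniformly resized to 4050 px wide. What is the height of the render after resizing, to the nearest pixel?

1695 px

In the 2990×1794 frame the render fills the width: height = 2990 / 2.390 ≈ 1251.05 px.
Resizing to 4050 px wide multiplies everything by 1.3545: 1251.05 → 1694.56 px.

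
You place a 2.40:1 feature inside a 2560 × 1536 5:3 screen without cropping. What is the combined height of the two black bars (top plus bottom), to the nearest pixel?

2.40:1 (2.400) > 5:3 (1.667), so the feature fills the width.
That makes the image 1066.67 px tall (2560 / 2.400).
Leftover height: 1536 − 1066.67 = 469.33 px.

469 px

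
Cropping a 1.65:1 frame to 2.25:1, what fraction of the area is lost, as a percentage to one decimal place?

26.7%

Going from 1.65:1 to 2.25:1 means cutting height while keeping width.
Area ratio = (1.650)/(2.250) = 73.33%; the remaining 26.67% is cropped out.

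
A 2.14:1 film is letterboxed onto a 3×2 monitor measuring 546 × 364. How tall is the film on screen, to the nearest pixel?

255 px

Since 2.140 > 1.500, the film is width-limited.
That makes the image 255.14 px tall (546 / 2.140).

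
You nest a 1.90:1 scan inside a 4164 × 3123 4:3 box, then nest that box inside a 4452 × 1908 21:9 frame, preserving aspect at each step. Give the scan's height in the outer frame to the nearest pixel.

First fit — 1.90:1 into 4164×3123 spans the width: 4164.00 × 2191.58.
The 4:3 canvas is height-limited in 4452×1908, giving 2544.00 × 1908.00; scale factor 0.6110.
Applying the same ×0.6110: 2191.58 → 1338.95.

1339 px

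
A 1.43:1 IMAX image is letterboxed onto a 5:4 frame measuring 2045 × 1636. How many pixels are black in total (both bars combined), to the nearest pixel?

421127 pixels

1.43:1 IMAX (1.430) > 5:4 (1.250), so the image fills the width.
The image is 2045 / 1.430 ≈ 1430.0699 px tall.
Leftover height: 1636 − 1430.0699 = 205.9301 px.
That's 205.9301 × 2045 ≈ 421127 black pixels.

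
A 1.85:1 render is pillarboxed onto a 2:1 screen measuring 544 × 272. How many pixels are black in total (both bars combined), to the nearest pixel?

Since 1.850 < 2.000, the render is height-limited.
Content width = 272 × 1.850 ≈ 503.2000 px.
Leftover width: 544 − 503.2000 = 40.8000 px.
Across the 272-px span: 40.8000 × 272 ≈ 11098 px.

11098 pixels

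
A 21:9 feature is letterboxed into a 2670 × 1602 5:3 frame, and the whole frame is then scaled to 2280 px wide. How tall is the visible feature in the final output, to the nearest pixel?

977 px

In the 2670×1602 frame the feature fills the width: height = 2670 × 9/21 ≈ 1144.29 px.
Scaling 2670 → 2280 is ×0.8539, so the height becomes 1144.29 × 0.8539 ≈ 977.14 px.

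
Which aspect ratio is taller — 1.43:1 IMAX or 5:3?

1.43:1 IMAX

1.43 and 5:3 = 1.667; 1.667 > 1.43. The smaller width-to-height ratio is the taller frame.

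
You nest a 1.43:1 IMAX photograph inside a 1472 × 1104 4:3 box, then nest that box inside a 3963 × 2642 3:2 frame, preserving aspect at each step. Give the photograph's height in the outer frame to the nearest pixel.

First fit — 1.43:1 IMAX into 1472×1104 spans the width: 1472.00 × 1029.37.
Second fit — the 4:3 canvas into 3963×2642 spans the height: 3522.67 × 2642.00 (×2.3931 from 1472×1104).
So the photograph's height is 1029.37 × 2.3931 ≈ 2463.40.

2463 px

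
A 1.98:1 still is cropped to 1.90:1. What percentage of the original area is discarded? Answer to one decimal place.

The height stays; only width is cut (since 1.90:1 is narrower than 1.98:1).
(1.900)/(1.980) ≈ 0.960 of the area survives, leaving 4.04% discarded.

4.0%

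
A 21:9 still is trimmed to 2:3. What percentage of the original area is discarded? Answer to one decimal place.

71.4%

2:3 is narrower than 21:9, so the crop keeps the full height and trims the width.
(0.667)/(2.333) ≈ 0.286 of the area survives, leaving 71.43% discarded.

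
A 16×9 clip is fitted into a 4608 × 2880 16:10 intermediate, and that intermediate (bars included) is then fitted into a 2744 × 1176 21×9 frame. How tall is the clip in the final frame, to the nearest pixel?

16×9 in 4608×2880: fills the width, so the clip is 4608.00 × 2592.00.
16:10 in 2744×1176: fills the height, so the intermediate becomes 1881.60 × 1176.00 — a scale of ×0.4083.
Applying the same ×0.4083: 2592.00 → 1058.40.

1058 px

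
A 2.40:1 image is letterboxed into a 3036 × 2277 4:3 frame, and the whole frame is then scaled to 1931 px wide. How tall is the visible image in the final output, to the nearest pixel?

805 px

At 3036×2277 the image is width-limited, so height = 3036 / 2.400 ≈ 1265.00 px.
Resizing to 1931 px wide multiplies everything by 0.6360: 1265.00 → 804.58 px.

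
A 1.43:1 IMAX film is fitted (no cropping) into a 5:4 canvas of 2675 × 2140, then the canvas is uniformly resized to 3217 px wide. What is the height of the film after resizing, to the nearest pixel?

In the 2675×2140 frame the film fills the width: height = 2675 / 1.430 ≈ 1870.63 px.
The frame scales by 3217/2675 = 1.2026; 1870.63 × 1.2026 ≈ 2249.65 px.

2250 px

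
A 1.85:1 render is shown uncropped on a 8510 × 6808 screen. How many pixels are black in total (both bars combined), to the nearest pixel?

1.85:1 (1.850) > 5:4 (1.250), so the render fills the width.
That makes the image 4600.0000 px tall (8510 / 1.850).
6808 − 4600.0000 = 2208.0000 px of bars.
Across the 8510-px span: 2208.0000 × 8510 ≈ 18790080 px.

18790080 pixels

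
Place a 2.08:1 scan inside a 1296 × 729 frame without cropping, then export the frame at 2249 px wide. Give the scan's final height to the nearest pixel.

1081 px

At 1296×729 the scan is width-limited, so height = 1296 / 2.080 ≈ 623.08 px.
Scaling 1296 → 2249 is ×1.7353, so the height becomes 623.08 × 1.7353 ≈ 1081.25 px.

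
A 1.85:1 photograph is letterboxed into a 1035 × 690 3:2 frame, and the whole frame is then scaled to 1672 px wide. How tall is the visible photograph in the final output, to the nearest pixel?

904 px

At 1035×690 the photograph is width-limited, so height = 1035 / 1.850 ≈ 559.46 px.
The frame scales by 1672/1035 = 1.6155; 559.46 × 1.6155 ≈ 903.78 px.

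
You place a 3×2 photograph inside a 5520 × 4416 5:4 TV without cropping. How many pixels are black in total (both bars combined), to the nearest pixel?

Since 1.500 > 1.250, the photograph is width-limited.
That makes the image 3680.0000 px tall (5520 × 2/3).
Black = 4416 − 3680.0000 = 736.0000 px.
Across the 5520-px span: 736.0000 × 5520 ≈ 4062720 px.

4062720 pixels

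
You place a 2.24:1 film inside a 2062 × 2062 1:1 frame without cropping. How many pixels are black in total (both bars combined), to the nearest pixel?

2.24:1 (2.240) > 1:1 (1.000), so the film fills the width.
Content height = 2062 / 2.240 ≈ 920.5357 px.
2062 − 920.5357 = 1141.4643 px of bars.
Bar area = 1141.4643 × 2062 ≈ 2353699 px.

2353699 pixels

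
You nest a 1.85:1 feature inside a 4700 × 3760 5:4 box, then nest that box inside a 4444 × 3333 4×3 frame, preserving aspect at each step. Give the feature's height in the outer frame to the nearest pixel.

First fit — 1.85:1 into 4700×3760 spans the width: 4700.00 × 2540.54.
The 5:4 canvas is height-limited in 4444×3333, giving 4166.25 × 3333.00; scale factor 0.8864.
Applying the same ×0.8864: 2540.54 → 2252.03.

2252 px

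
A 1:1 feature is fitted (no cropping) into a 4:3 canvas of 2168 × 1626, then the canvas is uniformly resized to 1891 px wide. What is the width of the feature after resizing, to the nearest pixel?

1418 px

In the 2168×1626 frame the feature fills the height: width = 1626 × 1/1 ≈ 1626.00 px.
Scaling 2168 → 1891 is ×0.8722, so the width becomes 1626.00 × 0.8722 ≈ 1418.25 px.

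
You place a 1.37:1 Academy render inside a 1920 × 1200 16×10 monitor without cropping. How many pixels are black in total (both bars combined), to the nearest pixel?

331200 pixels

1.37:1 Academy is narrower than 16×10, so it spans the full height.
Content width = 1200 × 1.370 ≈ 1644.0000 px.
Black = 1920 − 1644.0000 = 276.0000 px.
That's 276.0000 × 1200 ≈ 331200 black pixels.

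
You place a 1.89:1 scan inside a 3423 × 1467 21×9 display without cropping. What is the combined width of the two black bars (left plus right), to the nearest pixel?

650 px

Since 1.890 < 2.333, the scan is height-limited.
The scan is 1467 × 1.890 ≈ 2772.63 px wide.
3423 − 2772.63 = 650.37 px of bars.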